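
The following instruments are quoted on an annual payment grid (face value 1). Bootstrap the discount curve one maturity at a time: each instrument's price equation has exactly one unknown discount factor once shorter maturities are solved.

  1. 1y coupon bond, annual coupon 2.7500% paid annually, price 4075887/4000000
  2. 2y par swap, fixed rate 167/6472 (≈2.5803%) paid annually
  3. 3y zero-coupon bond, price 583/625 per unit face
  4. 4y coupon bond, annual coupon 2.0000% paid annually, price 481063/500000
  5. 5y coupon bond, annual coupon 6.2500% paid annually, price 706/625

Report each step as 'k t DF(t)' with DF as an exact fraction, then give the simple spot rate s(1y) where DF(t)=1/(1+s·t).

1 1 9917/10000
2 2 9499/10000
3 3 583/625
4 4 8869/10000
5 5 8419/10000
s(1y) = (1/(9917/10000) − 1)/(1) = 83/9917 ≈ 0.8369%

step 1 [1y] bond c/1=11/400: DF=(4075887/4000000 − 11/400·(0))/(1+11/400) = 9917/10000 ≈ 0.991700
step 2 [2y] swap r/1=167/6472: DF=(1 − 167/6472·(0.991700))/(1+167/6472) = 9499/10000 ≈ 0.949900
step 3 [3y] zero: DF = P = 583/625 ≈ 0.932800
step 4 [4y] bond c/1=1/50: DF=(481063/500000 − 1/50·(0.991700+0.949900+0.932800))/(1+1/50) = 8869/10000 ≈ 0.886900
step 5 [5y] bond c/1=1/16: DF=(706/625 − 1/16·(0.991700+0.949900+0.932800+0.886900))/(1+1/16) = 8419/10000 ≈ 0.841900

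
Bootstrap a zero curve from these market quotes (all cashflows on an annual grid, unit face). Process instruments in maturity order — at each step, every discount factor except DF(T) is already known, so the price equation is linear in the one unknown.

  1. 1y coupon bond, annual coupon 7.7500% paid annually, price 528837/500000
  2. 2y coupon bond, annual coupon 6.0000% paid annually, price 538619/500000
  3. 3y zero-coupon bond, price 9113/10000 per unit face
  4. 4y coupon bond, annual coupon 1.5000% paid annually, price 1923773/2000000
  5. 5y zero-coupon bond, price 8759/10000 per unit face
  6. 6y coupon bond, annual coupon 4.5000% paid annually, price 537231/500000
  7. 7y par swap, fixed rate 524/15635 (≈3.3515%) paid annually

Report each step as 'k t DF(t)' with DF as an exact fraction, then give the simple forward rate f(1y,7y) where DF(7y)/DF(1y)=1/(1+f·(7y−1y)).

step 1 [1y] bond c/1=31/400: DF=(528837/500000 − 31/400·(0))/(1+31/400) = 1227/1250 ≈ 0.981600
step 2 [2y] bond c/1=3/50: DF=(538619/500000 − 3/50·(0.981600))/(1+3/50) = 9607/10000 ≈ 0.960700
step 3 [3y] zero: DF = P = 9113/10000 ≈ 0.911300
step 4 [4y] bond c/1=3/200: DF=(1923773/2000000 − 3/200·(0.981600+0.960700+0.911300))/(1+3/200) = 1811/2000 ≈ 0.905500
step 5 [5y] zero: DF = P = 8759/10000 ≈ 0.875900
step 6 [6y] bond c/1=9/200: DF=(537231/500000 − 9/200·(0.981600+0.960700+0.911300+0.905500+0.875900))/(1+9/200) = 4143/5000 ≈ 0.828600
step 7 [7y] swap r/1=524/15635: DF=(1 − 524/15635·(0.981600+0.960700+0.911300+0.905500+0.875900+0.828600))/(1+524/15635) = 494/625 ≈ 0.790400

1 1 1227/1250
2 2 9607/10000
3 3 9113/10000
4 4 1811/2000
5 5 8759/10000
6 6 4143/5000
7 7 494/625
f(1y,7y) = ((1227/1250)/(494/625) − 1)/(6) = 239/5928 ≈ 4.0317%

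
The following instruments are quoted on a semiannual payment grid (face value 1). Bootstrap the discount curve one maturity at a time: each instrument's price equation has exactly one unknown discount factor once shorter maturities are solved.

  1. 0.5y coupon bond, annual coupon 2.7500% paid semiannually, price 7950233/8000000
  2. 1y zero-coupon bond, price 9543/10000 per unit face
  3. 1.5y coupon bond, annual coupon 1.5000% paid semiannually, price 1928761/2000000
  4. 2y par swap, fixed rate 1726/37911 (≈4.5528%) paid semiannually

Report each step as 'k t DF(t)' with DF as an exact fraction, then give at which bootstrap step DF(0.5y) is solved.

1 1/2 9803/10000
2 1 9543/10000
3 3/2 2357/2500
4 2 9137/10000
DF(0.5y) is solved at step 1

step 1 [0.5y] bond c/2=11/800: DF=(7950233/8000000 − 11/800·(0))/(1+11/800) = 9803/10000 ≈ 0.980300
step 2 [1y] zero: DF = P = 9543/10000 ≈ 0.954300
step 3 [1.5y] bond c/2=3/400: DF=(1928761/2000000 − 3/400·(0.980300+0.954300))/(1+3/400) = 2357/2500 ≈ 0.942800
step 4 [2y] swap r/2=863/37911: DF=(1 − 863/37911·(0.980300+0.954300+0.942800))/(1+863/37911) = 9137/10000 ≈ 0.913700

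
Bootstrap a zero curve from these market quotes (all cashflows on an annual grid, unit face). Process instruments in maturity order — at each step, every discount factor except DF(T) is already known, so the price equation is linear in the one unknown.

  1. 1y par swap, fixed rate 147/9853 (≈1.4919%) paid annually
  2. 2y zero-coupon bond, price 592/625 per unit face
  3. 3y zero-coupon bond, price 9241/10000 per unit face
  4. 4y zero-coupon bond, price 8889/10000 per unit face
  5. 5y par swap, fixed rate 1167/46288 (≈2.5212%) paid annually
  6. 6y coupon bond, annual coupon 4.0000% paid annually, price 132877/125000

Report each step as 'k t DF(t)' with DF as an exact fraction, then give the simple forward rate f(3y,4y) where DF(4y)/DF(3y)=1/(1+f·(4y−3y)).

1 1 9853/10000
2 2 592/625
3 3 9241/10000
4 4 8889/10000
5 5 8833/10000
6 6 8441/10000
f(3y,4y) = ((9241/10000)/(8889/10000) − 1)/(1) = 352/8889 ≈ 3.9600%

step 1 [1y] swap r/1=147/9853: DF=(1 − 147/9853·(0))/(1+147/9853) = 9853/10000 ≈ 0.985300
step 2 [2y] zero: DF = P = 592/625 ≈ 0.947200
step 3 [3y] zero: DF = P = 9241/10000 ≈ 0.924100
step 4 [4y] zero: DF = P = 8889/10000 ≈ 0.888900
step 5 [5y] swap r/1=1167/46288: DF=(1 − 1167/46288·(0.985300+0.947200+0.924100+0.888900))/(1+1167/46288) = 8833/10000 ≈ 0.883300
step 6 [6y] bond c/1=1/25: DF=(132877/125000 − 1/25·(0.985300+0.947200+0.924100+0.888900+0.883300))/(1+1/25) = 8441/10000 ≈ 0.844100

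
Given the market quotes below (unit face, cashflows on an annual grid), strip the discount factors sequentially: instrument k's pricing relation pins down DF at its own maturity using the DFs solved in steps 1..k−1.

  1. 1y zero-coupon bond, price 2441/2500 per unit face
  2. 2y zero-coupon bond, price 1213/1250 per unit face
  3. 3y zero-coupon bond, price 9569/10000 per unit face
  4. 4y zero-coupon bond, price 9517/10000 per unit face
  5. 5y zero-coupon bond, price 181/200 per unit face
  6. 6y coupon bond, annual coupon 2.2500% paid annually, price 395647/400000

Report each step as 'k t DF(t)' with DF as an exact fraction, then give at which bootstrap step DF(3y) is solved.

step 1 [1y] zero: DF = P = 2441/2500 ≈ 0.976400
step 2 [2y] zero: DF = P = 1213/1250 ≈ 0.970400
step 3 [3y] zero: DF = P = 9569/10000 ≈ 0.956900
step 4 [4y] zero: DF = P = 9517/10000 ≈ 0.951700
step 5 [5y] zero: DF = P = 181/200 ≈ 0.905000
step 6 [6y] bond c/1=9/400: DF=(395647/400000 − 9/400·(0.976400+0.970400+0.956900+0.951700+0.905000))/(1+9/400) = 4313/5000 ≈ 0.862600

1 1 2441/2500
2 2 1213/1250
3 3 9569/10000
4 4 9517/10000
5 5 181/200
6 6 4313/5000
DF(3y) is solved at step 3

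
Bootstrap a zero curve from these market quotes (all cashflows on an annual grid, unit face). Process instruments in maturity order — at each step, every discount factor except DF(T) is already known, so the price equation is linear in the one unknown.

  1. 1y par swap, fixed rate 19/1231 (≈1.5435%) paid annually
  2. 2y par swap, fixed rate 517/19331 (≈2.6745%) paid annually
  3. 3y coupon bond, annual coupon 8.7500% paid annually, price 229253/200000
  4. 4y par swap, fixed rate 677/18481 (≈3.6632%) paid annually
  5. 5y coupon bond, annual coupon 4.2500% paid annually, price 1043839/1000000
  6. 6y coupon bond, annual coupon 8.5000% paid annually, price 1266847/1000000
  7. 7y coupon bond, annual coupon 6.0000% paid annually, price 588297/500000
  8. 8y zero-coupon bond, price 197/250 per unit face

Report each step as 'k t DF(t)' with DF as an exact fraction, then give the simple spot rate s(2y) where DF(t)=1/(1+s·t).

1 1 1231/1250
2 2 9483/10000
3 3 1797/2000
4 4 4323/5000
5 5 4253/5000
6 6 4057/5000
7 7 8067/10000
8 8 197/250
s(2y) = (1/(9483/10000) − 1)/(2) = 517/18966 ≈ 2.7259%

step 1 [1y] swap r/1=19/1231: DF=(1 − 19/1231·(0))/(1+19/1231) = 1231/1250 ≈ 0.984800
step 2 [2y] swap r/1=517/19331: DF=(1 − 517/19331·(0.984800))/(1+517/19331) = 9483/10000 ≈ 0.948300
step 3 [3y] bond c/1=7/80: DF=(229253/200000 − 7/80·(0.984800+0.948300))/(1+7/80) = 1797/2000 ≈ 0.898500
step 4 [4y] swap r/1=677/18481: DF=(1 − 677/18481·(0.984800+0.948300+0.898500))/(1+677/18481) = 4323/5000 ≈ 0.864600
step 5 [5y] bond c/1=17/400: DF=(1043839/1000000 − 17/400·(0.984800+0.948300+0.898500+0.864600))/(1+17/400) = 4253/5000 ≈ 0.850600
step 6 [6y] bond c/1=17/200: DF=(1266847/1000000 − 17/200·(0.984800+0.948300+0.898500+0.864600+0.850600))/(1+17/200) = 4057/5000 ≈ 0.811400
step 7 [7y] bond c/1=3/50: DF=(588297/500000 − 3/50·(0.984800+0.948300+0.898500+0.864600+0.850600+0.811400))/(1+3/50) = 8067/10000 ≈ 0.806700
step 8 [8y] zero: DF = P = 197/250 ≈ 0.788000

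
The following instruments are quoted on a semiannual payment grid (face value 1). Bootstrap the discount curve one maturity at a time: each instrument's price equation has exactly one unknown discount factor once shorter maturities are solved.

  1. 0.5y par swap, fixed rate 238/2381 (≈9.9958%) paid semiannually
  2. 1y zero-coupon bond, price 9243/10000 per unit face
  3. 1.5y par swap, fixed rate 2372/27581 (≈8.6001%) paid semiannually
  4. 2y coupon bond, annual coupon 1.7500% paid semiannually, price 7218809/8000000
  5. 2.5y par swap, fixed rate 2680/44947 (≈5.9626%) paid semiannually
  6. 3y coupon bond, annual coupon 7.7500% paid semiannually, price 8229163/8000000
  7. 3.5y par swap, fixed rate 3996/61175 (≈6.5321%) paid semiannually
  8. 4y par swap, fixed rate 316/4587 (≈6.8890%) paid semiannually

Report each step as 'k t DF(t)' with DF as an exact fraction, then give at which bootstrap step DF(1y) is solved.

1 1/2 2381/2500
2 1 9243/10000
3 3/2 4407/5000
4 2 4353/5000
5 5/2 433/500
6 3 4113/5000
7 7/2 4001/5000
8 4 763/1000
DF(1y) is solved at step 2

step 1 [0.5y] swap r/2=119/2381: DF=(1 − 119/2381·(0))/(1+119/2381) = 2381/2500 ≈ 0.952400
step 2 [1y] zero: DF = P = 9243/10000 ≈ 0.924300
step 3 [1.5y] swap r/2=1186/27581: DF=(1 − 1186/27581·(0.952400+0.924300))/(1+1186/27581) = 4407/5000 ≈ 0.881400
step 4 [2y] bond c/2=7/800: DF=(7218809/8000000 − 7/800·(0.952400+0.924300+0.881400))/(1+7/800) = 4353/5000 ≈ 0.870600
step 5 [2.5y] swap r/2=1340/44947: DF=(1 − 1340/44947·(0.952400+0.924300+0.881400+0.870600))/(1+1340/44947) = 433/500 ≈ 0.866000
step 6 [3y] bond c/2=31/800: DF=(8229163/8000000 − 31/800·(0.952400+0.924300+0.881400+0.870600+0.866000))/(1+31/800) = 4113/5000 ≈ 0.822600
step 7 [3.5y] swap r/2=1998/61175: DF=(1 − 1998/61175·(0.952400+0.924300+0.881400+0.870600+0.866000+0.822600))/(1+1998/61175) = 4001/5000 ≈ 0.800200
step 8 [4y] swap r/2=158/4587: DF=(1 − 158/4587·(0.952400+0.924300+0.881400+0.870600+0.866000+0.822600+0.800200))/(1+158/4587) = 763/1000 ≈ 0.763000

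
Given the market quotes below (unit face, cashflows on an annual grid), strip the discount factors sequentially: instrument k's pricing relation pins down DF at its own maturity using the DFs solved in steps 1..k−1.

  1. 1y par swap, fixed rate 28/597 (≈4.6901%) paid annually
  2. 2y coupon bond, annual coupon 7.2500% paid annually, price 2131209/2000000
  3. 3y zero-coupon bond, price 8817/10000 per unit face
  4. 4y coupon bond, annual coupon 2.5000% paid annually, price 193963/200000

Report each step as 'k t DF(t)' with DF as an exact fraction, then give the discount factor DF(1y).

step 1 [1y] swap r/1=28/597: DF=(1 − 28/597·(0))/(1+28/597) = 597/625 ≈ 0.955200
step 2 [2y] bond c/1=29/400: DF=(2131209/2000000 − 29/400·(0.955200))/(1+29/400) = 929/1000 ≈ 0.929000
step 3 [3y] zero: DF = P = 8817/10000 ≈ 0.881700
step 4 [4y] bond c/1=1/40: DF=(193963/200000 − 1/40·(0.955200+0.929000+0.881700))/(1+1/40) = 8787/10000 ≈ 0.878700

1 1 597/625
2 2 929/1000
3 3 8817/10000
4 4 8787/10000
DF(1y) = 597/625 ≈ 0.955200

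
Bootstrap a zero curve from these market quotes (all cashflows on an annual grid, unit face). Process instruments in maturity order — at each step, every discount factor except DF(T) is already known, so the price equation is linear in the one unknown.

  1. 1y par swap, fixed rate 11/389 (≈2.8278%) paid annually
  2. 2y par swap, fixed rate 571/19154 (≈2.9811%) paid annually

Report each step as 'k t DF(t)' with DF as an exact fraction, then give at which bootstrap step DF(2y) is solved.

1 1 389/400
2 2 9429/10000
DF(2y) is solved at step 2

step 1 [1y] swap r/1=11/389: DF=(1 − 11/389·(0))/(1+11/389) = 389/400 ≈ 0.972500
step 2 [2y] swap r/1=571/19154: DF=(1 − 571/19154·(0.972500))/(1+571/19154) = 9429/10000 ≈ 0.942900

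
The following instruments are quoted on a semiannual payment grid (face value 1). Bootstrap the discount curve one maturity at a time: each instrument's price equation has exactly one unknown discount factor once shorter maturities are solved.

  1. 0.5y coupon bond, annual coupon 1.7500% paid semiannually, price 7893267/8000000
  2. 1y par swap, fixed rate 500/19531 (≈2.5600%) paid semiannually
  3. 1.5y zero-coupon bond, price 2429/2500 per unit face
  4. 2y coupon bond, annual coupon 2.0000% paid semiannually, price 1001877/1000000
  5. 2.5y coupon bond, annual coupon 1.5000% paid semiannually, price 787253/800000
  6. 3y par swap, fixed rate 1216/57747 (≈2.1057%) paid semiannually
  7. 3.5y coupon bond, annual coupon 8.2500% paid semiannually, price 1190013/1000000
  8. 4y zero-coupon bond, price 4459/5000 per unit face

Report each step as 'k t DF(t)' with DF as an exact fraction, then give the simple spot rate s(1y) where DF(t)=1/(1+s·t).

1 1/2 9781/10000
2 1 39/40
3 3/2 2429/2500
4 2 963/1000
5 5/2 4739/5000
6 3 587/625
7 7/2 9141/10000
8 4 4459/5000
s(1y) = (1/(39/40) − 1)/(1) = 1/39 ≈ 2.5641%

step 1 [0.5y] bond c/2=7/800: DF=(7893267/8000000 − 7/800·(0))/(1+7/800) = 9781/10000 ≈ 0.978100
step 2 [1y] swap r/2=250/19531: DF=(1 − 250/19531·(0.978100))/(1+250/19531) = 39/40 ≈ 0.975000
step 3 [1.5y] zero: DF = P = 2429/2500 ≈ 0.971600
step 4 [2y] bond c/2=1/100: DF=(1001877/1000000 − 1/100·(0.978100+0.975000+0.971600))/(1+1/100) = 963/1000 ≈ 0.963000
step 5 [2.5y] bond c/2=3/400: DF=(787253/800000 − 3/400·(0.978100+0.975000+0.971600+0.963000))/(1+3/400) = 4739/5000 ≈ 0.947800
step 6 [3y] swap r/2=608/57747: DF=(1 − 608/57747·(0.978100+0.975000+0.971600+0.963000+0.947800))/(1+608/57747) = 587/625 ≈ 0.939200
step 7 [3.5y] bond c/2=33/800: DF=(1190013/1000000 − 33/800·(0.978100+0.975000+0.971600+0.963000+0.947800+0.939200))/(1+33/800) = 9141/10000 ≈ 0.914100
step 8 [4y] zero: DF = P = 4459/5000 ≈ 0.891800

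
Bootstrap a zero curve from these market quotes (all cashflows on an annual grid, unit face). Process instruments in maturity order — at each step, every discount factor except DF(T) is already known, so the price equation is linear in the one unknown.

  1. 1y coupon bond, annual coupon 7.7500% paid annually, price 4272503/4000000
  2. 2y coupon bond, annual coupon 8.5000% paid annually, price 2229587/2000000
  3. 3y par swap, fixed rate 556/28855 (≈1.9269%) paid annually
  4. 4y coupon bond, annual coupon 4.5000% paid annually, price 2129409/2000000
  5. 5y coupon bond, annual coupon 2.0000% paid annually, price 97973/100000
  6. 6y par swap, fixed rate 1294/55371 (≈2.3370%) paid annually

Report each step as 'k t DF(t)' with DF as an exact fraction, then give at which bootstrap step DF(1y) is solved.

step 1 [1y] bond c/1=31/400: DF=(4272503/4000000 − 31/400·(0))/(1+31/400) = 9913/10000 ≈ 0.991300
step 2 [2y] bond c/1=17/200: DF=(2229587/2000000 − 17/200·(0.991300))/(1+17/200) = 4749/5000 ≈ 0.949800
step 3 [3y] swap r/1=556/28855: DF=(1 − 556/28855·(0.991300+0.949800))/(1+556/28855) = 2361/2500 ≈ 0.944400
step 4 [4y] bond c/1=9/200: DF=(2129409/2000000 − 9/200·(0.991300+0.949800+0.944400))/(1+9/200) = 4473/5000 ≈ 0.894600
step 5 [5y] bond c/1=1/50: DF=(97973/100000 − 1/50·(0.991300+0.949800+0.944400+0.894600))/(1+1/50) = 554/625 ≈ 0.886400
step 6 [6y] swap r/1=1294/55371: DF=(1 − 1294/55371·(0.991300+0.949800+0.944400+0.894600+0.886400))/(1+1294/55371) = 4353/5000 ≈ 0.870600

1 1 9913/10000
2 2 4749/5000
3 3 2361/2500
4 4 4473/5000
5 5 554/625
6 6 4353/5000
DF(1y) is solved at step 1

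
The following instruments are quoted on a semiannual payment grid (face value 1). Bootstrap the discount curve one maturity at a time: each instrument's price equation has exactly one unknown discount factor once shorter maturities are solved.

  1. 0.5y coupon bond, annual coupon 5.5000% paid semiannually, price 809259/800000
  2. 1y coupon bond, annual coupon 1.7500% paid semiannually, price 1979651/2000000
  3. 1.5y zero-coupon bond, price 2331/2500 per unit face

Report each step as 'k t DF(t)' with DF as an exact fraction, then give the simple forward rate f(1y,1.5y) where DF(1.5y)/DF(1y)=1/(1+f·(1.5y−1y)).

step 1 [0.5y] bond c/2=11/400: DF=(809259/800000 − 11/400·(0))/(1+11/400) = 1969/2000 ≈ 0.984500
step 2 [1y] bond c/2=7/800: DF=(1979651/2000000 − 7/800·(0.984500))/(1+7/800) = 9727/10000 ≈ 0.972700
step 3 [1.5y] zero: DF = P = 2331/2500 ≈ 0.932400

1 1/2 1969/2000
2 1 9727/10000
3 3/2 2331/2500
f(1y,1.5y) = ((9727/10000)/(2331/2500) − 1)/(1/2) = 403/4662 ≈ 8.6444%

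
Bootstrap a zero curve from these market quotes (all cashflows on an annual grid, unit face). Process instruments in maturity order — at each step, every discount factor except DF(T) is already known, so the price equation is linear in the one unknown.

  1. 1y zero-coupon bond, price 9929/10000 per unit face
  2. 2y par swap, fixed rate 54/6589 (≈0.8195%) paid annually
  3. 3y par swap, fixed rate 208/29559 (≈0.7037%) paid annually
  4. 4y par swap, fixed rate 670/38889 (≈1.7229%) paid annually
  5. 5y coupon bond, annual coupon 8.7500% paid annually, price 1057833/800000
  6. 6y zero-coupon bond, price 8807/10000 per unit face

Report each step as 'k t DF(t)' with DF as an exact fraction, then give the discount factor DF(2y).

step 1 [1y] zero: DF = P = 9929/10000 ≈ 0.992900
step 2 [2y] swap r/1=54/6589: DF=(1 − 54/6589·(0.992900))/(1+54/6589) = 4919/5000 ≈ 0.983800
step 3 [3y] swap r/1=208/29559: DF=(1 − 208/29559·(0.992900+0.983800))/(1+208/29559) = 612/625 ≈ 0.979200
step 4 [4y] swap r/1=670/38889: DF=(1 − 670/38889·(0.992900+0.983800+0.979200))/(1+670/38889) = 933/1000 ≈ 0.933000
step 5 [5y] bond c/1=7/80: DF=(1057833/800000 − 7/80·(0.992900+0.983800+0.979200+0.933000))/(1+7/80) = 903/1000 ≈ 0.903000
step 6 [6y] zero: DF = P = 8807/10000 ≈ 0.880700

1 1 9929/10000
2 2 4919/5000
3 3 612/625
4 4 933/1000
5 5 903/1000
6 6 8807/10000
DF(2y) = 4919/5000 ≈ 0.983800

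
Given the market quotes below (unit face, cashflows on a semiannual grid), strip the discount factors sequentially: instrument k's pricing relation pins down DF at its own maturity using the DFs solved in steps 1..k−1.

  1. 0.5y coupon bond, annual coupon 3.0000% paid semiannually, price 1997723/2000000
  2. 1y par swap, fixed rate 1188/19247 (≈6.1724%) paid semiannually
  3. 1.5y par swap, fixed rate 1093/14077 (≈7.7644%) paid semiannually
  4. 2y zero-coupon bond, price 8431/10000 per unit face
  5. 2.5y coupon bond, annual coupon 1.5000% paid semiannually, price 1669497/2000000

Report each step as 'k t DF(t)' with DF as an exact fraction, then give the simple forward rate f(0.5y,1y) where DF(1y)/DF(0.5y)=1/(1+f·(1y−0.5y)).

step 1 [0.5y] bond c/2=3/200: DF=(1997723/2000000 − 3/200·(0))/(1+3/200) = 9841/10000 ≈ 0.984100
step 2 [1y] swap r/2=594/19247: DF=(1 − 594/19247·(0.984100))/(1+594/19247) = 4703/5000 ≈ 0.940600
step 3 [1.5y] swap r/2=1093/28154: DF=(1 − 1093/28154·(0.984100+0.940600))/(1+1093/28154) = 8907/10000 ≈ 0.890700
step 4 [2y] zero: DF = P = 8431/10000 ≈ 0.843100
step 5 [2.5y] bond c/2=3/400: DF=(1669497/2000000 − 3/400·(0.984100+0.940600+0.890700+0.843100))/(1+3/400) = 8013/10000 ≈ 0.801300

1 1/2 9841/10000
2 1 4703/5000
3 3/2 8907/10000
4 2 8431/10000
5 5/2 8013/10000
f(0.5y,1y) = ((9841/10000)/(4703/5000) − 1)/(1/2) = 435/4703 ≈ 9.2494%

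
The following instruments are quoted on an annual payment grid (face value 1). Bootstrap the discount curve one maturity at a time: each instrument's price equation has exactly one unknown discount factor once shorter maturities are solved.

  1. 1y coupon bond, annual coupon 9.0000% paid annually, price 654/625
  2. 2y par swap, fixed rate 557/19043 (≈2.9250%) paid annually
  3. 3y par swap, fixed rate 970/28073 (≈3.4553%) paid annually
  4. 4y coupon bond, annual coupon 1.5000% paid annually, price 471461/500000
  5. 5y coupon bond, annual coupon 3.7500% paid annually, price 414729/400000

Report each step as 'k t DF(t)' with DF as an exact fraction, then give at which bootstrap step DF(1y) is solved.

step 1 [1y] bond c/1=9/100: DF=(654/625 − 9/100·(0))/(1+9/100) = 24/25 ≈ 0.960000
step 2 [2y] swap r/1=557/19043: DF=(1 − 557/19043·(0.960000))/(1+557/19043) = 9443/10000 ≈ 0.944300
step 3 [3y] swap r/1=970/28073: DF=(1 − 970/28073·(0.960000+0.944300))/(1+970/28073) = 903/1000 ≈ 0.903000
step 4 [4y] bond c/1=3/200: DF=(471461/500000 − 3/200·(0.960000+0.944300+0.903000))/(1+3/200) = 71/80 ≈ 0.887500
step 5 [5y] bond c/1=3/80: DF=(414729/400000 − 3/80·(0.960000+0.944300+0.903000+0.887500))/(1+3/80) = 4329/5000 ≈ 0.865800

1 1 24/25
2 2 9443/10000
3 3 903/1000
4 4 71/80
5 5 4329/5000
DF(1y) is solved at step 1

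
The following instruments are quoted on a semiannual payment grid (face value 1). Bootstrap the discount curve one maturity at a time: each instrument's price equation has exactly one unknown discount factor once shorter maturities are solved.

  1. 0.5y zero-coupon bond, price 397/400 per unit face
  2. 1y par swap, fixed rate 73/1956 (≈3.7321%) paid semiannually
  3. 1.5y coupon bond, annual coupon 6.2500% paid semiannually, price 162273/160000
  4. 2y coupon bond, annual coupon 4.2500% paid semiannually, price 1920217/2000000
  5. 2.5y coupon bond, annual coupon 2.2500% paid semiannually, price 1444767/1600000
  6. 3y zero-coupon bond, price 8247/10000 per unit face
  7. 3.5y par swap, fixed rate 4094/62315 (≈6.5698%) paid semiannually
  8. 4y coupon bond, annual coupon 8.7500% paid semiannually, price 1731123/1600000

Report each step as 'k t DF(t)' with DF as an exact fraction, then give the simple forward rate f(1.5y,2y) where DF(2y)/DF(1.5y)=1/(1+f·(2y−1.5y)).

step 1 [0.5y] zero: DF = P = 397/400 ≈ 0.992500
step 2 [1y] swap r/2=73/3912: DF=(1 − 73/3912·(0.992500))/(1+73/3912) = 1927/2000 ≈ 0.963500
step 3 [1.5y] bond c/2=1/32: DF=(162273/160000 − 1/32·(0.992500+0.963500))/(1+1/32) = 4621/5000 ≈ 0.924200
step 4 [2y] bond c/2=17/800: DF=(1920217/2000000 − 17/800·(0.992500+0.963500+0.924200))/(1+17/800) = 4401/5000 ≈ 0.880200
step 5 [2.5y] bond c/2=9/800: DF=(1444767/1600000 − 9/800·(0.992500+0.963500+0.924200+0.880200))/(1+9/800) = 8511/10000 ≈ 0.851100
step 6 [3y] zero: DF = P = 8247/10000 ≈ 0.824700
step 7 [3.5y] swap r/2=2047/62315: DF=(1 − 2047/62315·(0.992500+0.963500+0.924200+0.880200+0.851100+0.824700))/(1+2047/62315) = 7953/10000 ≈ 0.795300
step 8 [4y] bond c/2=7/160: DF=(1731123/1600000 − 7/160·(0.992500+0.963500+0.924200+0.880200+0.851100+0.824700+0.795300))/(1+7/160) = 3877/5000 ≈ 0.775400

1 1/2 397/400
2 1 1927/2000
3 3/2 4621/5000
4 2 4401/5000
5 5/2 8511/10000
6 3 8247/10000
7 7/2 7953/10000
8 4 3877/5000
f(1.5y,2y) = ((4621/5000)/(4401/5000) − 1)/(1/2) = 440/4401 ≈ 9.9977%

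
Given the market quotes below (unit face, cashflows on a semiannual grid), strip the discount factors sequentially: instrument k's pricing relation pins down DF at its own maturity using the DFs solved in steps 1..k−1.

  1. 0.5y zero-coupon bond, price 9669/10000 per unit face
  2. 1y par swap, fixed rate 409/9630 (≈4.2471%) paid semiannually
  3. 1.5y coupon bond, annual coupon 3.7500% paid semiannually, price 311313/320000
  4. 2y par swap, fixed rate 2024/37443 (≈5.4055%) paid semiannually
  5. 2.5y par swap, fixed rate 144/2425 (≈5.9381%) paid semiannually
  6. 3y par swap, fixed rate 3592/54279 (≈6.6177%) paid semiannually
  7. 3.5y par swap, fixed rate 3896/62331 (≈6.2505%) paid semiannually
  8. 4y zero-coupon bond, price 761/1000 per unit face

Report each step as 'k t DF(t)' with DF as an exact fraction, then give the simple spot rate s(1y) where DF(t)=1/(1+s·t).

1 1/2 9669/10000
2 1 9591/10000
3 3/2 1839/2000
4 2 2247/2500
5 5/2 1079/1250
6 3 2051/2500
7 7/2 2013/2500
8 4 761/1000
s(1y) = (1/(9591/10000) − 1)/(1) = 409/9591 ≈ 4.2644%

step 1 [0.5y] zero: DF = P = 9669/10000 ≈ 0.966900
step 2 [1y] swap r/2=409/19260: DF=(1 − 409/19260·(0.966900))/(1+409/19260) = 9591/10000 ≈ 0.959100
step 3 [1.5y] bond c/2=3/160: DF=(311313/320000 − 3/160·(0.966900+0.959100))/(1+3/160) = 1839/2000 ≈ 0.919500
step 4 [2y] swap r/2=1012/37443: DF=(1 − 1012/37443·(0.966900+0.959100+0.919500))/(1+1012/37443) = 2247/2500 ≈ 0.898800
step 5 [2.5y] swap r/2=72/2425: DF=(1 − 72/2425·(0.966900+0.959100+0.919500+0.898800))/(1+72/2425) = 1079/1250 ≈ 0.863200
step 6 [3y] swap r/2=1796/54279: DF=(1 − 1796/54279·(0.966900+0.959100+0.919500+0.898800+0.863200))/(1+1796/54279) = 2051/2500 ≈ 0.820400
step 7 [3.5y] swap r/2=1948/62331: DF=(1 − 1948/62331·(0.966900+0.959100+0.919500+0.898800+0.863200+0.820400))/(1+1948/62331) = 2013/2500 ≈ 0.805200
step 8 [4y] zero: DF = P = 761/1000 ≈ 0.761000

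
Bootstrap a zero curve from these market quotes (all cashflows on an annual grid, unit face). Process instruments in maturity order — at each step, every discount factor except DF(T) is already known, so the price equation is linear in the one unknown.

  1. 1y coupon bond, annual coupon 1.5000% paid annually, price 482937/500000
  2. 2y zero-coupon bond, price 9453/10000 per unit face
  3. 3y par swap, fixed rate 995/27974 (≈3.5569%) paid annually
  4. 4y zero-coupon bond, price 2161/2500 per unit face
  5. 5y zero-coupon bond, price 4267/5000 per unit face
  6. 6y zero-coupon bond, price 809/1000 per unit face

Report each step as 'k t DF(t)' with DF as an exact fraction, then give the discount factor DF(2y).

step 1 [1y] bond c/1=3/200: DF=(482937/500000 − 3/200·(0))/(1+3/200) = 2379/2500 ≈ 0.951600
step 2 [2y] zero: DF = P = 9453/10000 ≈ 0.945300
step 3 [3y] swap r/1=995/27974: DF=(1 − 995/27974·(0.951600+0.945300))/(1+995/27974) = 1801/2000 ≈ 0.900500
step 4 [4y] zero: DF = P = 2161/2500 ≈ 0.864400
step 5 [5y] zero: DF = P = 4267/5000 ≈ 0.853400
step 6 [6y] zero: DF = P = 809/1000 ≈ 0.809000

1 1 2379/2500
2 2 9453/10000
3 3 1801/2000
4 4 2161/2500
5 5 4267/5000
6 6 809/1000
DF(2y) = 9453/10000 ≈ 0.945300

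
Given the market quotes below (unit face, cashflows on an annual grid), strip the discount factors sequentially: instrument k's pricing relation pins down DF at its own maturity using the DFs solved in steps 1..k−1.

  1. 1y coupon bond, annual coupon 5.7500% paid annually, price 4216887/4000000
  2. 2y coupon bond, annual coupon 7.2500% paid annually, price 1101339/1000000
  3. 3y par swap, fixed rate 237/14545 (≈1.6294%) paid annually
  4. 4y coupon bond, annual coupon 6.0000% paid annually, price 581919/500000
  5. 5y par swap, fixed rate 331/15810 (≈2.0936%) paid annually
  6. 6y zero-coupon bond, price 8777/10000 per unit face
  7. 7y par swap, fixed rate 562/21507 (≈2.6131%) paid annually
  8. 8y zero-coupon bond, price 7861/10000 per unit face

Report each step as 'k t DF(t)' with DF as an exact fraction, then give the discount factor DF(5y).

step 1 [1y] bond c/1=23/400: DF=(4216887/4000000 − 23/400·(0))/(1+23/400) = 9969/10000 ≈ 0.996900
step 2 [2y] bond c/1=29/400: DF=(1101339/1000000 − 29/400·(0.996900))/(1+29/400) = 1919/2000 ≈ 0.959500
step 3 [3y] swap r/1=237/14545: DF=(1 − 237/14545·(0.996900+0.959500))/(1+237/14545) = 4763/5000 ≈ 0.952600
step 4 [4y] bond c/1=3/50: DF=(581919/500000 − 3/50·(0.996900+0.959500+0.952600))/(1+3/50) = 9333/10000 ≈ 0.933300
step 5 [5y] swap r/1=331/15810: DF=(1 − 331/15810·(0.996900+0.959500+0.952600+0.933300))/(1+331/15810) = 9007/10000 ≈ 0.900700
step 6 [6y] zero: DF = P = 8777/10000 ≈ 0.877700
step 7 [7y] swap r/1=562/21507: DF=(1 − 562/21507·(0.996900+0.959500+0.952600+0.933300+0.900700+0.877700))/(1+562/21507) = 4157/5000 ≈ 0.831400
step 8 [8y] zero: DF = P = 7861/10000 ≈ 0.786100

1 1 9969/10000
2 2 1919/2000
3 3 4763/5000
4 4 9333/10000
5 5 9007/10000
6 6 8777/10000
7 7 4157/5000
8 8 7861/10000
DF(5y) = 9007/10000 ≈ 0.900700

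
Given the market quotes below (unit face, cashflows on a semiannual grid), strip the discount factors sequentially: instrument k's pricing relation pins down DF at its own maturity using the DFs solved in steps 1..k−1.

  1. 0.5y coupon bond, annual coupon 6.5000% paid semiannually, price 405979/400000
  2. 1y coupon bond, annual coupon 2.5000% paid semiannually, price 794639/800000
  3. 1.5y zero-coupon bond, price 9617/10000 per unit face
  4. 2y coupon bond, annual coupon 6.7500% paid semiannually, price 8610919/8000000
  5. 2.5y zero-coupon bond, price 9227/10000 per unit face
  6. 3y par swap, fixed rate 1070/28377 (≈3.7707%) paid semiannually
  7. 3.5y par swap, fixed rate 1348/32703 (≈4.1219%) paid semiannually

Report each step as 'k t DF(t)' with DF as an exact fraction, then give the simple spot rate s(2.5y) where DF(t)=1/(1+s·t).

step 1 [0.5y] bond c/2=13/400: DF=(405979/400000 − 13/400·(0))/(1+13/400) = 983/1000 ≈ 0.983000
step 2 [1y] bond c/2=1/80: DF=(794639/800000 − 1/80·(0.983000))/(1+1/80) = 9689/10000 ≈ 0.968900
step 3 [1.5y] zero: DF = P = 9617/10000 ≈ 0.961700
step 4 [2y] bond c/2=27/800: DF=(8610919/8000000 − 27/800·(0.983000+0.968900+0.961700))/(1+27/800) = 9461/10000 ≈ 0.946100
step 5 [2.5y] zero: DF = P = 9227/10000 ≈ 0.922700
step 6 [3y] swap r/2=535/28377: DF=(1 − 535/28377·(0.983000+0.968900+0.961700+0.946100+0.922700))/(1+535/28377) = 893/1000 ≈ 0.893000
step 7 [3.5y] swap r/2=674/32703: DF=(1 − 674/32703·(0.983000+0.968900+0.961700+0.946100+0.922700+0.893000))/(1+674/32703) = 2163/2500 ≈ 0.865200

1 1/2 983/1000
2 1 9689/10000
3 3/2 9617/10000
4 2 9461/10000
5 5/2 9227/10000
6 3 893/1000
7 7/2 2163/2500
s(2.5y) = (1/(9227/10000) − 1)/(5/2) = 1546/46135 ≈ 3.3510%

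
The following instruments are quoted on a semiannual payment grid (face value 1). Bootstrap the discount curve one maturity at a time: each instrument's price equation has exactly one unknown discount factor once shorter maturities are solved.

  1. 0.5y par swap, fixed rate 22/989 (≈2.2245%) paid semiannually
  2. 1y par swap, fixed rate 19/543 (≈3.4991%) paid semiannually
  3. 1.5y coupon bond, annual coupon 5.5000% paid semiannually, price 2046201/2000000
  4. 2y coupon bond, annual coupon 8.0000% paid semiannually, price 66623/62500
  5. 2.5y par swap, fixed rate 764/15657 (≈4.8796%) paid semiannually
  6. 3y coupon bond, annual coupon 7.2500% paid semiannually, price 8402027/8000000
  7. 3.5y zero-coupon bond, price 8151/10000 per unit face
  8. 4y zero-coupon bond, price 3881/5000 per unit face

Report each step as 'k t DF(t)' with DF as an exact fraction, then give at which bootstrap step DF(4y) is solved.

1 1/2 989/1000
2 1 4829/5000
3 3/2 4717/5000
4 2 1827/2000
5 5/2 4427/5000
6 3 2123/2500
7 7/2 8151/10000
8 4 3881/5000
DF(4y) is solved at step 8

step 1 [0.5y] swap r/2=11/989: DF=(1 − 11/989·(0))/(1+11/989) = 989/1000 ≈ 0.989000
step 2 [1y] swap r/2=19/1086: DF=(1 − 19/1086·(0.989000))/(1+19/1086) = 4829/5000 ≈ 0.965800
step 3 [1.5y] bond c/2=11/400: DF=(2046201/2000000 − 11/400·(0.989000+0.965800))/(1+11/400) = 4717/5000 ≈ 0.943400
step 4 [2y] bond c/2=1/25: DF=(66623/62500 − 1/25·(0.989000+0.965800+0.943400))/(1+1/25) = 1827/2000 ≈ 0.913500
step 5 [2.5y] swap r/2=382/15657: DF=(1 − 382/15657·(0.989000+0.965800+0.943400+0.913500))/(1+382/15657) = 4427/5000 ≈ 0.885400
step 6 [3y] bond c/2=29/800: DF=(8402027/8000000 − 29/800·(0.989000+0.965800+0.943400+0.913500+0.885400))/(1+29/800) = 2123/2500 ≈ 0.849200
step 7 [3.5y] zero: DF = P = 8151/10000 ≈ 0.815100
step 8 [4y] zero: DF = P = 3881/5000 ≈ 0.776200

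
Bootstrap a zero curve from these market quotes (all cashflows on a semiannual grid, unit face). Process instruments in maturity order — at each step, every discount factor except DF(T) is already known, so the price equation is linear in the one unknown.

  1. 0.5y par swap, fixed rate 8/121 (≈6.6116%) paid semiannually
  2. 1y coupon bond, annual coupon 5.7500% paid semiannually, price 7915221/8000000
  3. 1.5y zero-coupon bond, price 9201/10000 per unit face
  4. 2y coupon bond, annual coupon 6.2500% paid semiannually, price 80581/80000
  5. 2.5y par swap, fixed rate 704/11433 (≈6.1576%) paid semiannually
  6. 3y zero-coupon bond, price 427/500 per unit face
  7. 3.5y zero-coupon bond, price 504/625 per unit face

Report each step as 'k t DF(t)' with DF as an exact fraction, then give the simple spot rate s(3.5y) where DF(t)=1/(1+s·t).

step 1 [0.5y] swap r/2=4/121: DF=(1 − 4/121·(0))/(1+4/121) = 121/125 ≈ 0.968000
step 2 [1y] bond c/2=23/800: DF=(7915221/8000000 − 23/800·(0.968000))/(1+23/800) = 9347/10000 ≈ 0.934700
step 3 [1.5y] zero: DF = P = 9201/10000 ≈ 0.920100
step 4 [2y] bond c/2=1/32: DF=(80581/80000 − 1/32·(0.968000+0.934700+0.920100))/(1+1/32) = 557/625 ≈ 0.891200
step 5 [2.5y] swap r/2=352/11433: DF=(1 − 352/11433·(0.968000+0.934700+0.920100+0.891200))/(1+352/11433) = 537/625 ≈ 0.859200
step 6 [3y] zero: DF = P = 427/500 ≈ 0.854000
step 7 [3.5y] zero: DF = P = 504/625 ≈ 0.806400

1 1/2 121/125
2 1 9347/10000
3 3/2 9201/10000
4 2 557/625
5 5/2 537/625
6 3 427/500
7 7/2 504/625
s(3.5y) = (1/(504/625) − 1)/(7/2) = 121/1764 ≈ 6.8594%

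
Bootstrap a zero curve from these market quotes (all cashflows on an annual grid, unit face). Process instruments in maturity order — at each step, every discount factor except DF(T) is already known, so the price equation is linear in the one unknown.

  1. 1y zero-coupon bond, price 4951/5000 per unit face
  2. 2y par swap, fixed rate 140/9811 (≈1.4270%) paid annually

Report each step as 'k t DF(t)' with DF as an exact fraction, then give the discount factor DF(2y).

step 1 [1y] zero: DF = P = 4951/5000 ≈ 0.990200
step 2 [2y] swap r/1=140/9811: DF=(1 − 140/9811·(0.990200))/(1+140/9811) = 243/250 ≈ 0.972000

1 1 4951/5000
2 2 243/250
DF(2y) = 243/250 ≈ 0.972000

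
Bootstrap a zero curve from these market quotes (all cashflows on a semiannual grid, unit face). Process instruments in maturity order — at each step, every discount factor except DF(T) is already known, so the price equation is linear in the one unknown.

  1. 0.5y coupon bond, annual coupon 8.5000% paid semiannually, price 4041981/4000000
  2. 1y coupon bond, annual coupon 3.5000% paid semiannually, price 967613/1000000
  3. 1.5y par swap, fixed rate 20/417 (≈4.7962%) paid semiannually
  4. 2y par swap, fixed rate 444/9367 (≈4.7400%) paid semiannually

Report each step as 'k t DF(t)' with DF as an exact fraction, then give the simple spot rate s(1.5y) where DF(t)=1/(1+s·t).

step 1 [0.5y] bond c/2=17/400: DF=(4041981/4000000 − 17/400·(0))/(1+17/400) = 9693/10000 ≈ 0.969300
step 2 [1y] bond c/2=7/400: DF=(967613/1000000 − 7/400·(0.969300))/(1+7/400) = 9343/10000 ≈ 0.934300
step 3 [1.5y] swap r/2=10/417: DF=(1 − 10/417·(0.969300+0.934300))/(1+10/417) = 233/250 ≈ 0.932000
step 4 [2y] swap r/2=222/9367: DF=(1 − 222/9367·(0.969300+0.934300+0.932000))/(1+222/9367) = 1139/1250 ≈ 0.911200

1 1/2 9693/10000
2 1 9343/10000
3 3/2 233/250
4 2 1139/1250
s(1.5y) = (1/(233/250) − 1)/(3/2) = 34/699 ≈ 4.8641%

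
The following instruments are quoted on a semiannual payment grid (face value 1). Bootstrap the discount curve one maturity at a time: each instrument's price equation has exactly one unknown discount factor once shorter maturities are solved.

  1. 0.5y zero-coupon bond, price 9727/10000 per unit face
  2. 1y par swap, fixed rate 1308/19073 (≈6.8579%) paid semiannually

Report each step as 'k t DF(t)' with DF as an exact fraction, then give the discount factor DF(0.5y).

step 1 [0.5y] zero: DF = P = 9727/10000 ≈ 0.972700
step 2 [1y] swap r/2=654/19073: DF=(1 − 654/19073·(0.972700))/(1+654/19073) = 4673/5000 ≈ 0.934600

1 1/2 9727/10000
2 1 4673/5000
DF(0.5y) = 9727/10000 ≈ 0.972700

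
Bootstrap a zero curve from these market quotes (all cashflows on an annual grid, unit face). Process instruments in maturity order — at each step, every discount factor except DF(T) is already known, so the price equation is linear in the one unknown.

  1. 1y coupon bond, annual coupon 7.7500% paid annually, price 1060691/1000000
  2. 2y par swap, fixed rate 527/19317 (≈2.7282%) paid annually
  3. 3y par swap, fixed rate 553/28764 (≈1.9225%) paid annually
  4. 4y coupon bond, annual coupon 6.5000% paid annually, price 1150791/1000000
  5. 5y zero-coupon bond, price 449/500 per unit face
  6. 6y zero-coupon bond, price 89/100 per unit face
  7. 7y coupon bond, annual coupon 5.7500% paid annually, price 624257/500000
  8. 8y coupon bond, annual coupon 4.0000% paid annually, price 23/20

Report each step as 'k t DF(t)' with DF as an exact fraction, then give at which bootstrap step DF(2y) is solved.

1 1 2461/2500
2 2 9473/10000
3 3 9447/10000
4 4 181/200
5 5 449/500
6 6 89/100
7 7 4389/5000
8 8 4289/5000
DF(2y) is solved at step 2

step 1 [1y] bond c/1=31/400: DF=(1060691/1000000 − 31/400·(0))/(1+31/400) = 2461/2500 ≈ 0.984400
step 2 [2y] swap r/1=527/19317: DF=(1 − 527/19317·(0.984400))/(1+527/19317) = 9473/10000 ≈ 0.947300
step 3 [3y] swap r/1=553/28764: DF=(1 − 553/28764·(0.984400+0.947300))/(1+553/28764) = 9447/10000 ≈ 0.944700
step 4 [4y] bond c/1=13/200: DF=(1150791/1000000 − 13/200·(0.984400+0.947300+0.944700))/(1+13/200) = 181/200 ≈ 0.905000
step 5 [5y] zero: DF = P = 449/500 ≈ 0.898000
step 6 [6y] zero: DF = P = 89/100 ≈ 0.890000
step 7 [7y] bond c/1=23/400: DF=(624257/500000 − 23/400·(0.984400+0.947300+0.944700+0.905000+0.898000+0.890000))/(1+23/400) = 4389/5000 ≈ 0.877800
step 8 [8y] bond c/1=1/25: DF=(23/20 − 1/25·(0.984400+0.947300+0.944700+0.905000+0.898000+0.890000+0.877800))/(1+1/25) = 4289/5000 ≈ 0.857800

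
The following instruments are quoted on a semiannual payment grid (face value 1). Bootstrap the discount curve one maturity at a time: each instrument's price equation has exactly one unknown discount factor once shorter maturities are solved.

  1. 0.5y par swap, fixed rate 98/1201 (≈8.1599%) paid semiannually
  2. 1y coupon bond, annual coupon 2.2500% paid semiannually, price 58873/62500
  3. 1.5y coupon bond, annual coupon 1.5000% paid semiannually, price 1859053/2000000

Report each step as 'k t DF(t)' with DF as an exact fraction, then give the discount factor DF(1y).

step 1 [0.5y] swap r/2=49/1201: DF=(1 − 49/1201·(0))/(1+49/1201) = 1201/1250 ≈ 0.960800
step 2 [1y] bond c/2=9/800: DF=(58873/62500 − 9/800·(0.960800))/(1+9/800) = 1151/1250 ≈ 0.920800
step 3 [1.5y] bond c/2=3/400: DF=(1859053/2000000 − 3/400·(0.960800+0.920800))/(1+3/400) = 4543/5000 ≈ 0.908600

1 1/2 1201/1250
2 1 1151/1250
3 3/2 4543/5000
DF(1y) = 1151/1250 ≈ 0.920800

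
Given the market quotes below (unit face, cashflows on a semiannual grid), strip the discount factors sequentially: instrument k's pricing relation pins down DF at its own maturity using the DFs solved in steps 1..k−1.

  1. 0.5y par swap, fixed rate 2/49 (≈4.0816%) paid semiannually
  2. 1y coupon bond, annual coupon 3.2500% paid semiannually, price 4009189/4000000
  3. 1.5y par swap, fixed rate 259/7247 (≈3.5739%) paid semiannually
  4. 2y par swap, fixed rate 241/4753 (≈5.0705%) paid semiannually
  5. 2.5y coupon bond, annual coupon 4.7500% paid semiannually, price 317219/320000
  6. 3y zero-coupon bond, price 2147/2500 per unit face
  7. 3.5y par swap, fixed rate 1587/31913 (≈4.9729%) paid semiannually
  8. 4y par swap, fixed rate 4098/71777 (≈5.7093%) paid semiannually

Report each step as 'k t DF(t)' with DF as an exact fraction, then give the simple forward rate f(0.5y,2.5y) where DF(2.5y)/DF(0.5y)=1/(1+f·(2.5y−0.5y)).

step 1 [0.5y] swap r/2=1/49: DF=(1 − 1/49·(0))/(1+1/49) = 49/50 ≈ 0.980000
step 2 [1y] bond c/2=13/800: DF=(4009189/4000000 − 13/800·(0.980000))/(1+13/800) = 4853/5000 ≈ 0.970600
step 3 [1.5y] swap r/2=259/14494: DF=(1 − 259/14494·(0.980000+0.970600))/(1+259/14494) = 4741/5000 ≈ 0.948200
step 4 [2y] swap r/2=241/9506: DF=(1 − 241/9506·(0.980000+0.970600+0.948200))/(1+241/9506) = 2259/2500 ≈ 0.903600
step 5 [2.5y] bond c/2=19/800: DF=(317219/320000 − 19/800·(0.980000+0.970600+0.948200+0.903600))/(1+19/800) = 8801/10000 ≈ 0.880100
step 6 [3y] zero: DF = P = 2147/2500 ≈ 0.858800
step 7 [3.5y] swap r/2=1587/63826: DF=(1 − 1587/63826·(0.980000+0.970600+0.948200+0.903600+0.880100+0.858800))/(1+1587/63826) = 8413/10000 ≈ 0.841300
step 8 [4y] swap r/2=2049/71777: DF=(1 − 2049/71777·(0.980000+0.970600+0.948200+0.903600+0.880100+0.858800+0.841300))/(1+2049/71777) = 7951/10000 ≈ 0.795100

1 1/2 49/50
2 1 4853/5000
3 3/2 4741/5000
4 2 2259/2500
5 5/2 8801/10000
6 3 2147/2500
7 7/2 8413/10000
8 4 7951/10000
f(0.5y,2.5y) = ((49/50)/(8801/10000) − 1)/(2) = 999/17602 ≈ 5.6755%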